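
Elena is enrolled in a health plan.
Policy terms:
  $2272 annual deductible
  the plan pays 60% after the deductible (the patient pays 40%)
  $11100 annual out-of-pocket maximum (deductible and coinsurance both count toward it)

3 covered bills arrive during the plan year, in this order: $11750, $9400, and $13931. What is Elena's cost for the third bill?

Bill 1, $11750: $2272 to deductible, leaving $9478; patient's 40% is $3791.20. Patient pays $6063.20; OOP now $6063.20.
Bill 2, $9400: deductible met; 40% of $9400 = $3760. Patient owes $3760 (running OOP $9823.20).
Bill 3, $13931: deductible already satisfied, so patient's share is 40% × $13931 = $5572.40. Adding that to $9823.20 gives $15395.60, past the $11100 cap; patient pays only $11100 − $9823.20 = $1276.80.

$1276.80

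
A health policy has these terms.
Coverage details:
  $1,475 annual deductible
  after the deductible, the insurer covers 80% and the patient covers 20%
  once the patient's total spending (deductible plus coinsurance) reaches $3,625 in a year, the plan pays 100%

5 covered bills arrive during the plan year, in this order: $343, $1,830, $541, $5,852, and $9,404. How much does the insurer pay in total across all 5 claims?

$14,345

Bill 1, $343: entire amount goes to the deductible. Patient owes $343 (running OOP $343). Plan pays $343 − $343 = $0.
Bill 2, $1,830: $1,132 to deductible, leaving $698; coinsurance $698 × 20% = $139.60. Patient owes $1,271.60 (running OOP $1,614.60). Insurer: $1,830 − $1,271.60 = $558.40.
Bill 3, $541: deductible already satisfied, so patient's share is 20% × $541 = $108.20. Patient owes $108.20 (running OOP $1,722.80). Insurer: $541 − $108.20 = $432.80.
Bill 4, $5,852: deductible already satisfied, so patient's share is 20% × $5,852 = $1,170.40. Patient pays $1,170.40; OOP now $2,893.20. Insurer: $5,852 − $1,170.40 = $4,681.60.
Bill 5, $9,404: 20% coinsurance on $9,404 = $1,880.80. OOP would hit $4,774 > $3,625, so the cap limits the patient to $3,625 − $2,893.20 = $731.80. Plan pays $9,404 − $731.80 = $8,672.20.
Insurer total = bills − patient's total = $17,970 − $3,625 = $14,345.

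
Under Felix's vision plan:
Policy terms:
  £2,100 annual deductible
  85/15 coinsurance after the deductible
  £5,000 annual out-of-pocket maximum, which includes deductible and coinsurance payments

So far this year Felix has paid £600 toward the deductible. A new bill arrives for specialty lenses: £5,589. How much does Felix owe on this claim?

£2,113.35

Remaining deductible: £2,100 − £600 = £1,500.
That leaves £5,589 − £1,500 = £4,089 for coinsurance.
Coinsurance: £4,089 × 15% = £613.35.
Member responsibility before any cap: £1,500 + £613.35 = £2,113.35.
Total out-of-pocket so far would be £600 + £2,113.35 = £2,713.35, below the £5,000 cap — no reduction.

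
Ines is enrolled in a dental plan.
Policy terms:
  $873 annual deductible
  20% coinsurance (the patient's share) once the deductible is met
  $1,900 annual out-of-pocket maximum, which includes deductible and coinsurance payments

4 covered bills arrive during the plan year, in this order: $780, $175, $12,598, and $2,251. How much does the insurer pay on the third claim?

$11,587.40

#1 ($780): all of it applies to the deductible. Patient owes $780 (running OOP $780). Plan pays $780 − $780 = $0.
#2 ($175): $93 finishes the deductible; $82 goes to coinsurance; patient's 20% is $16.40. Patient pays $109.40; OOP now $889.40. Plan pays $175 − $109.40 = $65.60.
#3 ($12,598): deductible already satisfied, so patient's share is 20% × $12,598 = $2,519.60. That would push OOP to $3,409, over the $1,900 cap, so patient pays $1,900 − $889.40 = $1,010.60. Plan pays $12,598 − $1,010.60 = $11,587.40.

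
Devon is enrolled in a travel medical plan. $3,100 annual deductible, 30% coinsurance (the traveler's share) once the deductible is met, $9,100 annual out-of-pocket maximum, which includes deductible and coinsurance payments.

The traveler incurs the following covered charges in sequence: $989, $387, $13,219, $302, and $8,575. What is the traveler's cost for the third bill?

Claim 1 — $989: fully absorbed by the deductible. Traveler owes $989 (running OOP $989).
Claim 2 — $387: entire amount goes to the deductible. Cost to traveler: $387. OOP to date $1,376.
Claim 3 — $13,219: deductible takes $1,724, $11,495 remains; 30% of $11,495 = $3,448.50. Traveler pays $5,172.50; OOP now $6,548.50.

$5,172.50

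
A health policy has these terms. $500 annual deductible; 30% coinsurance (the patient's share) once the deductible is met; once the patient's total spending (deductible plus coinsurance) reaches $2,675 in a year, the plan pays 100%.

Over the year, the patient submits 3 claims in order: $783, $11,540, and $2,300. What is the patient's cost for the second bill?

$2,090.10

#1 ($783): $500 to deductible, leaving $283; 30% of $283 = $84.90. Cost to patient: $584.90. OOP to date $584.90.
#2 ($11,540): deductible met; 30% of $11,540 = $3,462. That would push OOP to $4,046.90, over the $2,675 cap, so patient pays $2,675 − $584.90 = $2,090.10.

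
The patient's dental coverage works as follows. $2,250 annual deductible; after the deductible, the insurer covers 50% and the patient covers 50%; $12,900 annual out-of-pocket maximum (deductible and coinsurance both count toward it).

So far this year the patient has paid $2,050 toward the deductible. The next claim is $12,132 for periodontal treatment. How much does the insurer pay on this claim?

Deductible still to meet: $2,250 − $2,050 = $200.
The remaining $11,932 (= $12,132 − $200) moves to coinsurance.
Patient's 50% share of $11,932 is $5,966.
Patient responsibility before any cap: $200 + $5,966 = $6,166.
Year-to-date out-of-pocket becomes $2,050 + $6,166 = $8,216, still under the $12,900 maximum, so no cap applies.
The insurer covers the remainder: $12,132 − $6,166 = $5,966.

$5,966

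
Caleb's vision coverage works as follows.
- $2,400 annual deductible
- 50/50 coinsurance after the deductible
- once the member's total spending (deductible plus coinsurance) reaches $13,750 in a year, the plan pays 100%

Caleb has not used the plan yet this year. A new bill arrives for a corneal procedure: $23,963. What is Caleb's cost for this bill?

Deductible not yet touched, so the first $2,400 of the bill goes to the deductible.
After the $2,400 deductible portion, $23,963 − $2,400 = $21,563 is subject to coinsurance.
Member's 50% share of $21,563 is $10,781.50.
So the member owes $2,400 + $10,781.50 = $13,181.50 before any cap.
Cumulative spending $0 + $13,181.50 = $13,181.50 stays under the $13,750 maximum.

$13,181.50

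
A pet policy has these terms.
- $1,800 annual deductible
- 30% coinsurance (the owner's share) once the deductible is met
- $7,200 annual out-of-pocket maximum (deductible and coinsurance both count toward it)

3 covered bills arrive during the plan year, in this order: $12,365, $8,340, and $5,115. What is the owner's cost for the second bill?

$2,230.50

Claim 1 — $12,365: deductible takes $1,800, $10,565 remains; 30% of $10,565 = $3,169.50. Cost to owner: $4,969.50. OOP to date $4,969.50.
Claim 2 — $8,340: deductible already satisfied, so owner's share is 30% × $8,340 = $2,502. That would push OOP to $7,471.50, over the $7,200 cap, so owner pays $7,200 − $4,969.50 = $2,230.50.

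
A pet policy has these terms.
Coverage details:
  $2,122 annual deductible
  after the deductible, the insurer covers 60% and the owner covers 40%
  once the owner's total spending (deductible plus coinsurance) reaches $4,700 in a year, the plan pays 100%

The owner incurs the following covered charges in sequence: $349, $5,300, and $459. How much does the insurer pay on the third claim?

$275.40

#1 ($349): fully absorbed by the deductible. Owner owes $349 (running OOP $349). Insurer: $349 − $349 = $0.
#2 ($5,300): deductible takes $1,773, $3,527 remains; coinsurance $3,527 × 40% = $1,410.80. Owner pays $3,183.80; OOP now $3,532.80. Plan pays $5,300 − $3,183.80 = $2,116.20.
#3 ($459): deductible met; 40% of $459 = $183.60. Owner pays $183.60; OOP now $3,716.40. Plan pays $459 − $183.60 = $275.40.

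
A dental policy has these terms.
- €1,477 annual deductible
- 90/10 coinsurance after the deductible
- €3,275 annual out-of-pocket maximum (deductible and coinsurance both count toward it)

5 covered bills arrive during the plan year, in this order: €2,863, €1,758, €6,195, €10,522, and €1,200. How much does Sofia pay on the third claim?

€619.50

Claim 1 — €2,863: €1,477 finishes the deductible; €1,386 goes to coinsurance; coinsurance €1,386 × 10% = €138.60. Patient pays €1,615.60; OOP now €1,615.60.
Claim 2 — €1,758: deductible met; 10% of €1,758 = €175.80. Cost to patient: €175.80. OOP to date €1,791.40.
Claim 3 — €6,195: 10% coinsurance on €6,195 = €619.50. Patient pays €619.50; OOP now €2,410.90.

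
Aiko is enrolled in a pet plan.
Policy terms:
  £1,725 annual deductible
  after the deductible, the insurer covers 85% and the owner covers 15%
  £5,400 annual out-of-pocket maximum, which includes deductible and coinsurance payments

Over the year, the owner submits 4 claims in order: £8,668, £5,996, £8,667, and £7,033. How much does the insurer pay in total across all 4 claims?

Bill 1, £8,668: £1,725 to deductible, leaving £6,943; 15% of £6,943 = £1,041.45. Owner pays £2,766.45; OOP now £2,766.45. Plan pays £8,668 − £2,766.45 = £5,901.55.
Bill 2, £5,996: deductible already satisfied, so owner's share is 15% × £5,996 = £899.40. Owner owes £899.40 (running OOP £3,665.85). Insurer: £5,996 − £899.40 = £5,096.60.
Bill 3, £8,667: deductible met; 15% of £8,667 = £1,300.05. Owner owes £1,300.05 (running OOP £4,965.90). Insurer: £8,667 − £1,300.05 = £7,366.95.
Bill 4, £7,033: 15% coinsurance on £7,033 = £1,054.95. OOP would hit £6,020.85 > £5,400, so the cap limits the owner to £5,400 − £4,965.90 = £434.10. Insurer: £7,033 − £434.10 = £6,598.90.
Insurer total: £5,901.55 + £5,096.60 + £7,366.95 + £6,598.90 = £24,964.

£24,964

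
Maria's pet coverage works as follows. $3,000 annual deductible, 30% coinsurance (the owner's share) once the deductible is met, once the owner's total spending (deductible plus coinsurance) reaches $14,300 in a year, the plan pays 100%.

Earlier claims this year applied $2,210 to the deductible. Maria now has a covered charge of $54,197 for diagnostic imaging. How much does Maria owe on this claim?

$12,090

$2,210 of the $3,000 deductible is already met, leaving $790.
After the $790 deductible portion, $54,197 − $790 = $53,407 is subject to coinsurance.
Owner's 30% share of $53,407 is $16,022.10.
So the owner owes $790 + $16,022.10 = $16,812.10 before any cap.
That would bring total out-of-pocket to $19,022.10, past the $14,300 cap. The owner is capped at $14,300 − $2,210 = $12,090 on this claim.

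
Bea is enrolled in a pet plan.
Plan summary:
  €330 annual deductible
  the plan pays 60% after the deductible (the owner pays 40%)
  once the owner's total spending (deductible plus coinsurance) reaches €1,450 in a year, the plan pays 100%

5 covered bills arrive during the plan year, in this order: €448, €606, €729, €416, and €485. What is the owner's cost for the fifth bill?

Claim 1 — €448: €330 to deductible, leaving €118; coinsurance €118 × 40% = €47.20. Owner owes €377.20 (running OOP €377.20).
Claim 2 — €606: 40% coinsurance on €606 = €242.40. Cost to owner: €242.40. OOP to date €619.60.
Claim 3 — €729: deductible already satisfied, so owner's share is 40% × €729 = €291.60. Cost to owner: €291.60. OOP to date €911.20.
Claim 4 — €416: deductible already satisfied, so owner's share is 40% × €416 = €166.40. Owner owes €166.40 (running OOP €1,077.60).
Claim 5 — €485: 40% coinsurance on €485 = €194. Cost to owner: €194. OOP to date €1,271.60.

€194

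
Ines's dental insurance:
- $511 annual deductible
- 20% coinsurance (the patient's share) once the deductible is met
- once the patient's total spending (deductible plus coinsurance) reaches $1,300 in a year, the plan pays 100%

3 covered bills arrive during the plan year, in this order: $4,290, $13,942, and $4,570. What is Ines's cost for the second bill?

$33.20

#1 ($4,290): $511 to deductible, leaving $3,779; 20% of $3,779 = $755.80. Patient pays $1,266.80; OOP now $1,266.80.
#2 ($13,942): deductible already satisfied, so patient's share is 20% × $13,942 = $2,788.40. That would push OOP to $4,055.20, over the $1,300 cap, so patient pays $1,300 − $1,266.80 = $33.20.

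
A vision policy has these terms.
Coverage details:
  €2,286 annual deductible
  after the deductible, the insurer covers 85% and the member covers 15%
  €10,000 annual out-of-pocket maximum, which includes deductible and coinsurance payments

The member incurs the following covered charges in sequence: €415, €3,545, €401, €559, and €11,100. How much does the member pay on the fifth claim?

€1,665

#1 (€415): entire amount goes to the deductible. Member pays €415; OOP now €415.
#2 (€3,545): deductible takes €1,871, €1,674 remains; member's 15% is €251.10. Member pays €2,122.10; OOP now €2,537.10.
#3 (€401): deductible met; 15% of €401 = €60.15. Cost to member: €60.15. OOP to date €2,597.25.
#4 (€559): deductible already satisfied, so member's share is 15% × €559 = €83.85. Cost to member: €83.85. OOP to date €2,681.10.
#5 (€11,100): deductible met; 15% of €11,100 = €1,665. Member owes €1,665 (running OOP €4,346.10).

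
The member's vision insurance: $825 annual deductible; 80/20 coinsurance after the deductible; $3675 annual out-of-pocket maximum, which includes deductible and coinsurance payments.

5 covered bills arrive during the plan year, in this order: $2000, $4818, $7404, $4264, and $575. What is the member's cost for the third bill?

$1480.80

Bill 1, $2000: $825 finishes the deductible; $1175 goes to coinsurance; coinsurance $1175 × 20% = $235. Member pays $1060; OOP now $1060.
Bill 2, $4818: 20% coinsurance on $4818 = $963.60. Cost to member: $963.60. OOP to date $2023.60.
Bill 3, $7404: 20% coinsurance on $7404 = $1480.80. Cost to member: $1480.80. OOP to date $3504.40.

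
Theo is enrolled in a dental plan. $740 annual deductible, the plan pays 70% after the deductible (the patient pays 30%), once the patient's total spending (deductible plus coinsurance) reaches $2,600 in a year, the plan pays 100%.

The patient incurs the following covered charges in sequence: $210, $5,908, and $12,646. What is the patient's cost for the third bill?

$246.60

Bill 1, $210: entire amount goes to the deductible. Patient owes $210 (running OOP $210).
Bill 2, $5,908: $530 finishes the deductible; $5,378 goes to coinsurance; patient's 30% is $1,613.40. Patient pays $2,143.40; OOP now $2,353.40.
Bill 3, $12,646: deductible met; 30% of $12,646 = $3,793.80. Adding that to $2,353.40 gives $6,147.20, past the $2,600 cap; patient pays only $2,600 − $2,353.40 = $246.60.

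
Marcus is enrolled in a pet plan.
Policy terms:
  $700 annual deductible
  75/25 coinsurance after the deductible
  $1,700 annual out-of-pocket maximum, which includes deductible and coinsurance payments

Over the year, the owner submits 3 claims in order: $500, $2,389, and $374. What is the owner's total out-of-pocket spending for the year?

#1 ($500): all of it applies to the deductible. Owner pays $500; OOP now $500.
#2 ($2,389): deductible takes $200, $2,189 remains; owner's 25% is $547.25. Cost to owner: $747.25. OOP to date $1,247.25.
#3 ($374): deductible already satisfied, so owner's share is 25% × $374 = $93.50. Cost to owner: $93.50. OOP to date $1,340.75.
Summing the owner's payments: $500 + $747.25 + $93.50 = $1,340.75.

$1,340.75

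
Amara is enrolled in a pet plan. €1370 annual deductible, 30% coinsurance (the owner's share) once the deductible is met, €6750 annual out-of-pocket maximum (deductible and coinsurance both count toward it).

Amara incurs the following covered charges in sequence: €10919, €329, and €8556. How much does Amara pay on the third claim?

€2416.60

Claim 1 (€10919): deductible takes €1370, €9549 remains; owner's 30% is €2864.70. Owner owes €4234.70 (running OOP €4234.70).
Claim 2 (€329): deductible already satisfied, so owner's share is 30% × €329 = €98.70. Owner owes €98.70 (running OOP €4333.40).
Claim 3 (€8556): 30% coinsurance on €8556 = €2566.80. Adding that to €4333.40 gives €6900.20, past the €6750 cap; owner pays only €6750 − €4333.40 = €2416.60.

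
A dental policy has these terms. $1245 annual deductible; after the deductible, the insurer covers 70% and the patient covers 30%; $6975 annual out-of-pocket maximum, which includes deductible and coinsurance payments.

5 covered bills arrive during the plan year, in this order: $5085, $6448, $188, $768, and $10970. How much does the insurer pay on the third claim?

Claim 1 ($5085): deductible takes $1245, $3840 remains; 30% of $3840 = $1152. Patient pays $2397; OOP now $2397. Insurer: $5085 − $2397 = $2688.
Claim 2 ($6448): 30% coinsurance on $6448 = $1934.40. Patient pays $1934.40; OOP now $4331.40. Plan pays $6448 − $1934.40 = $4513.60.
Claim 3 ($188): deductible already satisfied, so patient's share is 30% × $188 = $56.40. Patient pays $56.40; OOP now $4387.80. Plan pays $188 − $56.40 = $131.60.

$131.60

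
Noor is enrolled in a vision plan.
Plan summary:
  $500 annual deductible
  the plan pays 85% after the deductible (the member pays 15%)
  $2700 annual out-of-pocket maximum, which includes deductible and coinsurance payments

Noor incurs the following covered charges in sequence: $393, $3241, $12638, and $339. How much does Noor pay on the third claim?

$1729.90

#1 ($393): entire amount goes to the deductible. Member pays $393; OOP now $393.
#2 ($3241): deductible takes $107, $3134 remains; coinsurance $3134 × 15% = $470.10. Member pays $577.10; OOP now $970.10.
#3 ($12638): 15% coinsurance on $12638 = $1895.70. Adding that to $970.10 gives $2865.80, past the $2700 cap; member pays only $2700 − $970.10 = $1729.90.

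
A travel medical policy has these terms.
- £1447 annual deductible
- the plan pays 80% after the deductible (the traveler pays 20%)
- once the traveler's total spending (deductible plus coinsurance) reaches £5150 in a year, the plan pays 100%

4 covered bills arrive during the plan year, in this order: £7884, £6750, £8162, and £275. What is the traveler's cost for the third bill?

Claim 1 (£7884): deductible takes £1447, £6437 remains; traveler's 20% is £1287.40. Cost to traveler: £2734.40. OOP to date £2734.40.
Claim 2 (£6750): 20% coinsurance on £6750 = £1350. Traveler pays £1350; OOP now £4084.40.
Claim 3 (£8162): deductible met; 20% of £8162 = £1632.40. Adding that to £4084.40 gives £5716.80, past the £5150 cap; traveler pays only £5150 − £4084.40 = £1065.60.

£1065.60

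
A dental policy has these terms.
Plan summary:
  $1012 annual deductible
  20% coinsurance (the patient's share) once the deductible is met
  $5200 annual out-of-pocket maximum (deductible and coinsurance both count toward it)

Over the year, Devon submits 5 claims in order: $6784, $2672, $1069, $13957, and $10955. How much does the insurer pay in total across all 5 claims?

$30237

#1 ($6784): $1012 finishes the deductible; $5772 goes to coinsurance; patient's 20% is $1154.40. Cost to patient: $2166.40. OOP to date $2166.40. Insurer: $6784 − $2166.40 = $4617.60.
#2 ($2672): deductible already satisfied, so patient's share is 20% × $2672 = $534.40. Patient pays $534.40; OOP now $2700.80. Insurer: $2672 − $534.40 = $2137.60.
#3 ($1069): deductible already satisfied, so patient's share is 20% × $1069 = $213.80. Cost to patient: $213.80. OOP to date $2914.60. Insurer: $1069 − $213.80 = $855.20.
#4 ($13957): 20% coinsurance on $13957 = $2791.40. That would push OOP to $5706, over the $5200 cap, so patient pays $5200 − $2914.60 = $2285.40. Insurer: $13957 − $2285.40 = $11671.60.
#5 ($10955): 20% coinsurance on $10955 = $2191. Adding that to $5200 gives $7391, past the $5200 cap; patient pays only $5200 − $5200 = $0. Plan pays $10955 − $0 = $10955.
Insurer total = bills − patient's total = $35437 − $5200 = $30237.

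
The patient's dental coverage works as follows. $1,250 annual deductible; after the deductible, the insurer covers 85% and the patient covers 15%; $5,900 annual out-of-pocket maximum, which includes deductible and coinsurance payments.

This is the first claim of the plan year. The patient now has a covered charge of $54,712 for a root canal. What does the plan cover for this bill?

$48,812

Deductible not yet touched, so the first $1,250 of the bill goes to the deductible.
That leaves $54,712 − $1,250 = $53,462 for coinsurance.
Coinsurance: $53,462 × 15% = $8,019.30.
That puts the patient's cost at $1,250 + $8,019.30 = $9,269.30 before any cap.
That would bring total out-of-pocket to $9,269.30, past the $5,900 cap. The patient is capped at $5,900 − $0 = $5,900 on this claim.
Insurer pays the balance: $54,712 − $5,900 = $48,812.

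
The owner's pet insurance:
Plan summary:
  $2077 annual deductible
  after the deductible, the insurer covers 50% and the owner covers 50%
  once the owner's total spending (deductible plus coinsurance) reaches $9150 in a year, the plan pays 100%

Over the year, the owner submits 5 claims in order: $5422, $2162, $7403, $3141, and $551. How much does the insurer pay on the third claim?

$3701.50

Claim 1 — $5422: deductible takes $2077, $3345 remains; owner's 50% is $1672.50. Owner owes $3749.50 (running OOP $3749.50). Insurer: $5422 − $3749.50 = $1672.50.
Claim 2 — $2162: 50% coinsurance on $2162 = $1081. Owner pays $1081; OOP now $4830.50. Plan pays $2162 − $1081 = $1081.
Claim 3 — $7403: deductible already satisfied, so owner's share is 50% × $7403 = $3701.50. Cost to owner: $3701.50. OOP to date $8532. Insurer: $7403 − $3701.50 = $3701.50.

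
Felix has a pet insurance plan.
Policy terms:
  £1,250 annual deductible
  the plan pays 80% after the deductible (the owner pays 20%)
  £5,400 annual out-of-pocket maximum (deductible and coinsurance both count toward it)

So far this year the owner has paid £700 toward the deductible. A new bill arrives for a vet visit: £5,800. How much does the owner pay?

Deductible still to meet: £1,250 − £700 = £550.
The remaining £5,250 (= £5,800 − £550) moves to coinsurance.
Coinsurance: £5,250 × 20% = £1,050.
So the owner owes £550 + £1,050 = £1,600 before any cap.
Cumulative spending £700 + £1,600 = £2,300 stays under the £5,400 maximum.

£1,600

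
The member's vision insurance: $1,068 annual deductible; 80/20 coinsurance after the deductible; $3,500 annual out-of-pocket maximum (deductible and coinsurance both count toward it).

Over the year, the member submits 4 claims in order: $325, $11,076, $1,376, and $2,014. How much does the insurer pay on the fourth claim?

Bill 1, $325: fully absorbed by the deductible. Member owes $325 (running OOP $325). Insurer: $325 − $325 = $0.
Bill 2, $11,076: deductible takes $743, $10,333 remains; 20% of $10,333 = $2,066.60. Member owes $2,809.60 (running OOP $3,134.60). Insurer: $11,076 − $2,809.60 = $8,266.40.
Bill 3, $1,376: 20% coinsurance on $1,376 = $275.20. Cost to member: $275.20. OOP to date $3,409.80. Plan pays $1,376 − $275.20 = $1,100.80.
Bill 4, $2,014: deductible already satisfied, so member's share is 20% × $2,014 = $402.80. Adding that to $3,409.80 gives $3,812.60, past the $3,500 cap; member pays only $3,500 − $3,409.80 = $90.20. Insurer: $2,014 − $90.20 = $1,923.80.

$1,923.80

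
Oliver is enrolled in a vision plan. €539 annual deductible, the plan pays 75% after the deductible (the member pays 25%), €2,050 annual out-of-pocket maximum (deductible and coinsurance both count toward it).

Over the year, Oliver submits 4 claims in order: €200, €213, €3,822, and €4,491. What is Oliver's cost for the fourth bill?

Claim 1 (€200): entire amount goes to the deductible. Cost to member: €200. OOP to date €200.
Claim 2 (€213): all of it applies to the deductible. Member pays €213; OOP now €413.
Claim 3 (€3,822): €126 to deductible, leaving €3,696; member's 25% is €924. Member owes €1,050 (running OOP €1,463).
Claim 4 (€4,491): deductible already satisfied, so member's share is 25% × €4,491 = €1,122.75. That would push OOP to €2,585.75, over the €2,050 cap, so member pays €2,050 − €1,463 = €587.

€587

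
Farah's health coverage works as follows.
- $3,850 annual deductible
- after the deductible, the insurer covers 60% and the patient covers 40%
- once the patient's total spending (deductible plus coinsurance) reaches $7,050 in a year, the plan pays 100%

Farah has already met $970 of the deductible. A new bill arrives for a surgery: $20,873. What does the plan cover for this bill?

Remaining deductible: $3,850 − $970 = $2,880.
The remaining $17,993 (= $20,873 − $2,880) moves to coinsurance.
Patient's 40% share of $17,993 is $7,197.20.
Patient responsibility before any cap: $2,880 + $7,197.20 = $10,077.20.
Adding $10,077.20 to the $970 already spent would give $11,047.20, which exceeds the $7,050 cap; the patient pays just $7,050 − $970 = $6,080.
The plan picks up $20,873 − $6,080 = $14,793.

$14,793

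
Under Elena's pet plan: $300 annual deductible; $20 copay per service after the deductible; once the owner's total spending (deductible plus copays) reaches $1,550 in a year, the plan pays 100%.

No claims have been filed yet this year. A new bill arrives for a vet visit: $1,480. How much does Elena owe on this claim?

Nothing has been paid toward the $300 deductible, so the first $300 of this charge is applied there.
That leaves $1,480 − $300 = $1,180 for the copay.
Copay on this service: $20.
Owner responsibility before any cap: $300 + $20 = $320.
Total out-of-pocket so far would be $0 + $320 = $320, below the $1,550 cap — no reduction.

$320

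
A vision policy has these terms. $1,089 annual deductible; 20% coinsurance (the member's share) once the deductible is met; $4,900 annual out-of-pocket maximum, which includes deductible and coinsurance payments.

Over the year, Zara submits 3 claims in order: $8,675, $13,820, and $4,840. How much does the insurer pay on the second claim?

$11,526.20

Claim 1 — $8,675: $1,089 finishes the deductible; $7,586 goes to coinsurance; member's 20% is $1,517.20. Member pays $2,606.20; OOP now $2,606.20. Plan pays $8,675 − $2,606.20 = $6,068.80.
Claim 2 — $13,820: deductible met; 20% of $13,820 = $2,764. OOP would hit $5,370.20 > $4,900, so the cap limits the member to $4,900 − $2,606.20 = $2,293.80. Plan pays $13,820 − $2,293.80 = $11,526.20.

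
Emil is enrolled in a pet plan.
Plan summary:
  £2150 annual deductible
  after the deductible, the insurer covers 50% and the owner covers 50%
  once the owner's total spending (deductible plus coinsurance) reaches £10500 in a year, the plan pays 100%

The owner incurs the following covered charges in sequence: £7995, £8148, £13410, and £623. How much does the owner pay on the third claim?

£1353.50

Bill 1, £7995: £2150 to deductible, leaving £5845; owner's 50% is £2922.50. Owner owes £5072.50 (running OOP £5072.50).
Bill 2, £8148: 50% coinsurance on £8148 = £4074. Owner owes £4074 (running OOP £9146.50).
Bill 3, £13410: 50% coinsurance on £13410 = £6705. OOP would hit £15851.50 > £10500, so the cap limits the owner to £10500 − £9146.50 = £1353.50.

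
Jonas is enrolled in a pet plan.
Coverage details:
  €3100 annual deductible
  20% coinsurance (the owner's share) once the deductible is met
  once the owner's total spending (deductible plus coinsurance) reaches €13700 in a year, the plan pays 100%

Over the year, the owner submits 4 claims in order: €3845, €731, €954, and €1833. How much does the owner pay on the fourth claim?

€366.60

#1 (€3845): €3100 finishes the deductible; €745 goes to coinsurance; owner's 20% is €149. Owner owes €3249 (running OOP €3249).
#2 (€731): deductible met; 20% of €731 = €146.20. Owner owes €146.20 (running OOP €3395.20).
#3 (€954): deductible already satisfied, so owner's share is 20% × €954 = €190.80. Owner owes €190.80 (running OOP €3586).
#4 (€1833): 20% coinsurance on €1833 = €366.60. Cost to owner: €366.60. OOP to date €3952.60.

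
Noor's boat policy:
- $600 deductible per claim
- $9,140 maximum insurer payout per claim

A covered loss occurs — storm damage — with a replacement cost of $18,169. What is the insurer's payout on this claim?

After the deductible, $18,169 − $600 = $17,569 remains.
$17,569 exceeds the $9,140 limit, so the insurer pays the limit: $9,140.

$9,140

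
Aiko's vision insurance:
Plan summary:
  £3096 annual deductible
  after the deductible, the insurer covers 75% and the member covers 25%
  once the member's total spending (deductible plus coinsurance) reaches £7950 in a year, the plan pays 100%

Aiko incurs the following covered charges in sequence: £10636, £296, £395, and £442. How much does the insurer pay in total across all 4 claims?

£6504.75

Bill 1, £10636: £3096 finishes the deductible; £7540 goes to coinsurance; 25% of £7540 = £1885. Cost to member: £4981. OOP to date £4981. Insurer: £10636 − £4981 = £5655.
Bill 2, £296: deductible met; 25% of £296 = £74. Cost to member: £74. OOP to date £5055. Insurer: £296 − £74 = £222.
Bill 3, £395: 25% coinsurance on £395 = £98.75. Cost to member: £98.75. OOP to date £5153.75. Plan pays £395 − £98.75 = £296.25.
Bill 4, £442: 25% coinsurance on £442 = £110.50. Member pays £110.50; OOP now £5264.25. Plan pays £442 − £110.50 = £331.50.
Insurer total = bills − member's total = £11769 − £5264.25 = £6504.75.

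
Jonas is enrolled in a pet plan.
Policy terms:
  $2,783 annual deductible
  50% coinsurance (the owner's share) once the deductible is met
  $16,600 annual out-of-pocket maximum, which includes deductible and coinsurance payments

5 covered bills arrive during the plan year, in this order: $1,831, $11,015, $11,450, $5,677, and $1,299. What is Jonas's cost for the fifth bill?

$222

Claim 1 — $1,831: all of it applies to the deductible. Owner owes $1,831 (running OOP $1,831).
Claim 2 — $11,015: $952 to deductible, leaving $10,063; coinsurance $10,063 × 50% = $5,031.50. Cost to owner: $5,983.50. OOP to date $7,814.50.
Claim 3 — $11,450: deductible met; 50% of $11,450 = $5,725. Owner owes $5,725 (running OOP $13,539.50).
Claim 4 — $5,677: deductible already satisfied, so owner's share is 50% × $5,677 = $2,838.50. Owner pays $2,838.50; OOP now $16,378.
Claim 5 — $1,299: 50% coinsurance on $1,299 = $649.50. That would push OOP to $17,027.50, over the $16,600 cap, so owner pays $16,600 − $16,378 = $222.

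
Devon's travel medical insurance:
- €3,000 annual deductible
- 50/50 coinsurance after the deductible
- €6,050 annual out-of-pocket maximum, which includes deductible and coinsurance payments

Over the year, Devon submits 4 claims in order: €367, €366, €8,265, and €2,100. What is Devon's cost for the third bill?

Claim 1 — €367: entire amount goes to the deductible. Traveler owes €367 (running OOP €367).
Claim 2 — €366: all of it applies to the deductible. Traveler owes €366 (running OOP €733).
Claim 3 — €8,265: €2,267 to deductible, leaving €5,998; 50% of €5,998 = €2,999. Traveler pays €5,266; OOP now €5,999.

€5,266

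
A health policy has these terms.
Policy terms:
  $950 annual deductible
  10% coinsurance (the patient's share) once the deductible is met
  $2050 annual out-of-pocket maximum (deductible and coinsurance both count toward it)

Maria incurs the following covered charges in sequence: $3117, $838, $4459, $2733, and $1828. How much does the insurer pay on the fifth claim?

$1747.70

Claim 1 — $3117: $950 to deductible, leaving $2167; coinsurance $2167 × 10% = $216.70. Patient owes $1166.70 (running OOP $1166.70). Insurer: $3117 − $1166.70 = $1950.30.
Claim 2 — $838: 10% coinsurance on $838 = $83.80. Cost to patient: $83.80. OOP to date $1250.50. Insurer: $838 − $83.80 = $754.20.
Claim 3 — $4459: 10% coinsurance on $4459 = $445.90. Patient pays $445.90; OOP now $1696.40. Insurer: $4459 − $445.90 = $4013.10.
Claim 4 — $2733: 10% coinsurance on $2733 = $273.30. Cost to patient: $273.30. OOP to date $1969.70. Plan pays $2733 − $273.30 = $2459.70.
Claim 5 — $1828: 10% coinsurance on $1828 = $182.80. Adding that to $1969.70 gives $2152.50, past the $2050 cap; patient pays only $2050 − $1969.70 = $80.30. Insurer: $1828 − $80.30 = $1747.70.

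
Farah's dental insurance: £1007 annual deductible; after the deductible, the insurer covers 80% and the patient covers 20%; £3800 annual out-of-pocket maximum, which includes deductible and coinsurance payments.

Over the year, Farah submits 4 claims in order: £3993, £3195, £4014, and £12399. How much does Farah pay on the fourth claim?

£754

Claim 1 (£3993): deductible takes £1007, £2986 remains; coinsurance £2986 × 20% = £597.20. Patient pays £1604.20; OOP now £1604.20.
Claim 2 (£3195): deductible met; 20% of £3195 = £639. Patient owes £639 (running OOP £2243.20).
Claim 3 (£4014): deductible already satisfied, so patient's share is 20% × £4014 = £802.80. Cost to patient: £802.80. OOP to date £3046.
Claim 4 (£12399): 20% coinsurance on £12399 = £2479.80. Adding that to £3046 gives £5525.80, past the £3800 cap; patient pays only £3800 − £3046 = £754.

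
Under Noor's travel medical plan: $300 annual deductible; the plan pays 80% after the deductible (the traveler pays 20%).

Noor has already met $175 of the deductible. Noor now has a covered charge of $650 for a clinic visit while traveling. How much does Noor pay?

Deductible still to meet: $300 − $175 = $125.
The remaining $525 (= $650 − $125) moves to coinsurance.
20% of $525 = $105 falls to the traveler.
Traveler responsibility: $125 + $105 = $230.

$230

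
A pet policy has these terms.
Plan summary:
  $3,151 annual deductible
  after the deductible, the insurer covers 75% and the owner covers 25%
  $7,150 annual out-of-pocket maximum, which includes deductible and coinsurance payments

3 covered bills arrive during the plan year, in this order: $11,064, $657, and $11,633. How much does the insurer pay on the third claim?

$9,776.50

Claim 1 — $11,064: $3,151 to deductible, leaving $7,913; 25% of $7,913 = $1,978.25. Owner pays $5,129.25; OOP now $5,129.25. Plan pays $11,064 − $5,129.25 = $5,934.75.
Claim 2 — $657: 25% coinsurance on $657 = $164.25. Owner pays $164.25; OOP now $5,293.50. Plan pays $657 − $164.25 = $492.75.
Claim 3 — $11,633: 25% coinsurance on $11,633 = $2,908.25. That would push OOP to $8,201.75, over the $7,150 cap, so owner pays $7,150 − $5,293.50 = $1,856.50. Insurer: $11,633 − $1,856.50 = $9,776.50.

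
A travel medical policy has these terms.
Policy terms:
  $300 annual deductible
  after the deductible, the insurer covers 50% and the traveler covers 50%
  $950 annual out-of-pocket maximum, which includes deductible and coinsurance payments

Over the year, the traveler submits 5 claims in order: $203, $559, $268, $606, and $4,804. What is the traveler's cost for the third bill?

$134

Bill 1, $203: entire amount goes to the deductible. Traveler pays $203; OOP now $203.
Bill 2, $559: $97 finishes the deductible; $462 goes to coinsurance; coinsurance $462 × 50% = $231. Cost to traveler: $328. OOP to date $531.
Bill 3, $268: 50% coinsurance on $268 = $134. Traveler owes $134 (running OOP $665).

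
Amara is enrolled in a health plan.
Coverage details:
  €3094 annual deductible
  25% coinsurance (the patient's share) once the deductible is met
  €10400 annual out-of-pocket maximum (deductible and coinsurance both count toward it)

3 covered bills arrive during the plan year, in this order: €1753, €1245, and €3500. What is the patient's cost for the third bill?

€947

Claim 1 — €1753: all of it applies to the deductible. Cost to patient: €1753. OOP to date €1753.
Claim 2 — €1245: all of it applies to the deductible. Patient owes €1245 (running OOP €2998).
Claim 3 — €3500: €96 to deductible, leaving €3404; coinsurance €3404 × 25% = €851. Patient pays €947; OOP now €3945.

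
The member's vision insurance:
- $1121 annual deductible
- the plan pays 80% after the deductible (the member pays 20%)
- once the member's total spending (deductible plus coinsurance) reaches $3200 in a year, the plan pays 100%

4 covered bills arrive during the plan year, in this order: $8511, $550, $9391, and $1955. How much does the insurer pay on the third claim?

$8900

Claim 1 — $8511: $1121 to deductible, leaving $7390; 20% of $7390 = $1478. Member owes $2599 (running OOP $2599). Plan pays $8511 − $2599 = $5912.
Claim 2 — $550: deductible met; 20% of $550 = $110. Member owes $110 (running OOP $2709). Plan pays $550 − $110 = $440.
Claim 3 — $9391: 20% coinsurance on $9391 = $1878.20. OOP would hit $4587.20 > $3200, so the cap limits the member to $3200 − $2709 = $491. Plan pays $9391 − $491 = $8900.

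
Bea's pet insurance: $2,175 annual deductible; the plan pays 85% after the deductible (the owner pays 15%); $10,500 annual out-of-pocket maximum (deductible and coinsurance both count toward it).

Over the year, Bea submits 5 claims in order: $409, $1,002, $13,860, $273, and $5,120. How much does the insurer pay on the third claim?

$11,131.60

#1 ($409): fully absorbed by the deductible. Owner owes $409 (running OOP $409). Insurer: $409 − $409 = $0.
#2 ($1,002): entire amount goes to the deductible. Cost to owner: $1,002. OOP to date $1,411. Insurer: $1,002 − $1,002 = $0.
#3 ($13,860): $764 to deductible, leaving $13,096; 15% of $13,096 = $1,964.40. Cost to owner: $2,728.40. OOP to date $4,139.40. Insurer: $13,860 − $2,728.40 = $11,131.60.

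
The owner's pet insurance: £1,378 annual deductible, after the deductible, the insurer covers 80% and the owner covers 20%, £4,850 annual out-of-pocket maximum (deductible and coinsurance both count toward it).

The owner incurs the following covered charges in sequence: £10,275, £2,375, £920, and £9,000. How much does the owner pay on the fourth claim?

Claim 1 (£10,275): £1,378 to deductible, leaving £8,897; owner's 20% is £1,779.40. Owner owes £3,157.40 (running OOP £3,157.40).
Claim 2 (£2,375): 20% coinsurance on £2,375 = £475. Cost to owner: £475. OOP to date £3,632.40.
Claim 3 (£920): 20% coinsurance on £920 = £184. Cost to owner: £184. OOP to date £3,816.40.
Claim 4 (£9,000): deductible already satisfied, so owner's share is 20% × £9,000 = £1,800. OOP would hit £5,616.40 > £4,850, so the cap limits the owner to £4,850 − £3,816.40 = £1,033.60.

£1,033.60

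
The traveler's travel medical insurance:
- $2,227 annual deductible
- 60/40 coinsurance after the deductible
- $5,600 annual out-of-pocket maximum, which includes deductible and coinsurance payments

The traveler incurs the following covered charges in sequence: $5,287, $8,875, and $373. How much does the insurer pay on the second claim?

$6,726

Bill 1, $5,287: deductible takes $2,227, $3,060 remains; 40% of $3,060 = $1,224. Cost to traveler: $3,451. OOP to date $3,451. Insurer: $5,287 − $3,451 = $1,836.
Bill 2, $8,875: deductible met; 40% of $8,875 = $3,550. That would push OOP to $7,001, over the $5,600 cap, so traveler pays $5,600 − $3,451 = $2,149. Insurer: $8,875 − $2,149 = $6,726.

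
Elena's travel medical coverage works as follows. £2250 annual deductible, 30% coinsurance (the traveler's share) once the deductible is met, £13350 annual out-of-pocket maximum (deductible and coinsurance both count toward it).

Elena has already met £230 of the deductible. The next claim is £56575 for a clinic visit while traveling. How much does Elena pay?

£13120

Deductible still to meet: £2250 − £230 = £2020.
After the £2020 deductible portion, £56575 − £2020 = £54555 is subject to coinsurance.
Traveler's 30% share of £54555 is £16366.50.
So the traveler owes £2020 + £16366.50 = £18386.50 before any cap.
That would bring total out-of-pocket to £18616.50, past the £13350 cap. The traveler is capped at £13350 − £230 = £13120 on this claim.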